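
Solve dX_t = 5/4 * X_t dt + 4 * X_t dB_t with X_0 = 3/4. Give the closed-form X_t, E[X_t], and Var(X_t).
X_t = 3/4 * exp((-27/4) t + (4) B_t); E[X_t] = 3*exp(5*t/4)/4; Var(X_t) = 9*(exp(16*t) - 1)*exp(5*t/2)/16

For GBM dX = mu X dt + sigma X dB with X_0 = x_0, apply Itô to Y = log X: dY = (mu - sigma^2/2) dt + sigma dB, so Y_t = log(x_0) + (mu - sigma^2/2) t + sigma B_t and hence X_t = x_0 * exp((mu - sigma^2/2) t + sigma B_t).
With mu = 5/4, sigma = 4, x_0 = 3/4, this gives:
  X_t = 3/4 * exp((-27/4) * t + (4) * B_t).
Since sigma*B_t ~ Normal(0, sigma^2 t), E[exp(sigma*B_t)] = exp(sigma^2 t / 2); so E[X_t] = x_0 * exp((mu - sigma^2/2) t) * exp(sigma^2 t / 2) = x_0 * exp(mu t) = 3*exp(5*t/4)/4.
Var(X_t) = E[X_t^2] - (E[X_t])^2 = x_0^2 * exp(2 mu t) * (exp(sigma^2 t) - 1) = 9*(exp(16*t) - 1)*exp(5*t/2)/16.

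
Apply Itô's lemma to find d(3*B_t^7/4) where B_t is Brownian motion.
d(3*B_t^7/4) = (63*B_t^5/4) dt + (21*B_t^6/4) dB_t

Itô's formula for f(B_t) gives d f(B_t) = f'(B_t) dB_t + (1/2) f''(B_t) dt. Compute derivatives of f(x) = 3*x^7/4:
  f'(x)  = 21*x^6/4
  f''(x) = 63*x^5/2
Substitute x = B_t and multiply the f'' term by 1/2:
  drift     = (1/2) * (63*x^5/2) evaluated at B_t = 63*B_t^5/4
  diffusion = (21*x^6/4) evaluated at B_t = 21*B_t^6/4
Therefore d(3*B_t^7/4) = (63*B_t^5/4) dt + (21*B_t^6/4) dB_t.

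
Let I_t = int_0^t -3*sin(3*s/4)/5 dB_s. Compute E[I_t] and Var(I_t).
E[I_t] = 0; Var(I_t) = 9*t/50 - 3*sin(3*t/2)/25

The Itô integral of a deterministic integrand f(s) has mean 0 because each increment f(s) * (B_{s+ds} - B_s) has mean 0. By the Itô isometry:
  Var( int_0^t f(s) dB_s ) = E[ (int_0^t f(s) dB_s)^2 ] = int_0^t f(s)^2 ds.
Here f(s) = -3*sin(3*s/4)/5, so f(s)^2 = 9*sin(3*s/4)^2/25. Integrate:
  int_0^t (9*sin(3*s/4)^2/25) ds = 9*t/50 - 3*sin(3*t/2)/25.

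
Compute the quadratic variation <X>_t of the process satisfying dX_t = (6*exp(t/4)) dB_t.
<X>_t = 72*exp(t/2) - 72

For an Itô process dX_t = a(t) dt + b(t) dB_t, the quadratic variation is <X>_t = int_0^t b(s)^2 ds (the drift term does not contribute). Here b(s) = 6*exp(s/4), so
  b(s)^2 = 36*exp(s/2).
Integrating from 0 to t:
  <X>_t = int_0^t (36*exp(s/2)) ds = 72*exp(t/2) - 72.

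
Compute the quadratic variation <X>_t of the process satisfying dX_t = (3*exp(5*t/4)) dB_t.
<X>_t = 18*exp(5*t/2)/5 - 18/5

For an Itô process dX_t = a(t) dt + b(t) dB_t, the quadratic variation is <X>_t = int_0^t b(s)^2 ds (the drift term does not contribute). Here b(s) = 3*exp(5*s/4), so
  b(s)^2 = 9*exp(5*s/2).
Integrating from 0 to t:
  <X>_t = int_0^t (9*exp(5*s/2)) ds = 18*exp(5*t/2)/5 - 18/5.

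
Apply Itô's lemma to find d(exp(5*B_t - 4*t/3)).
d(exp(5*B_t - 4*t/3)) = (67*exp(5*B_t - 4*t/3)/6) dt + (5*exp(5*B_t - 4*t/3)) dB_t

Itô's formula for f(t, x): d f(t, B_t) = (f_t + (1/2) f_xx) dt + f_x dB_t. Compute partials of f(t, x) = exp(-4*t/3 + 5*x):
  f_t(t,x)  = -4*exp(-4*t/3 + 5*x)/3
  f_x(t,x)  = 5*exp(-4*t/3 + 5*x)
  f_xx(t,x) = 25*exp(-4*t/3 + 5*x)
Assemble drift = f_t + (1/2) f_xx = 67*exp(-4*t/3 + 5*x)/6 and diffusion = f_x = 5*exp(-4*t/3 + 5*x). Substituting x = B_t:
  d(exp(5*B_t - 4*t/3)) = (67*exp(5*B_t - 4*t/3)/6) dt + (5*exp(5*B_t - 4*t/3)) dB_t.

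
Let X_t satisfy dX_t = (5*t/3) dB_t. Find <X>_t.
<X>_t = 25*t^3/27

For an Itô process dX_t = a(t) dt + b(t) dB_t, the quadratic variation is <X>_t = int_0^t b(s)^2 ds (the drift term does not contribute). Here b(s) = 5*s/3, so
  b(s)^2 = 25*s^2/9.
Integrating from 0 to t:
  <X>_t = int_0^t (25*s^2/9) ds = 25*t^3/27.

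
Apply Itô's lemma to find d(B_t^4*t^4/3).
d(B_t^4*t^4/3) = (B_t^2*t^3*(4*B_t^2/3 + 2*t)) dt + (4*B_t^3*t^4/3) dB_t

Itô's formula for f(t, x): d f(t, B_t) = (f_t + (1/2) f_xx) dt + f_x dB_t. Compute partials of f(t, x) = t^4*x^4/3:
  f_t(t,x)  = 4*t^3*x^4/3
  f_x(t,x)  = 4*t^4*x^3/3
  f_xx(t,x) = 4*t^4*x^2
Assemble drift = f_t + (1/2) f_xx = t^3*x^2*(2*t + 4*x^2/3) and diffusion = f_x = 4*t^4*x^3/3. Substituting x = B_t:
  d(B_t^4*t^4/3) = (B_t^2*t^3*(4*B_t^2/3 + 2*t)) dt + (4*B_t^3*t^4/3) dB_t.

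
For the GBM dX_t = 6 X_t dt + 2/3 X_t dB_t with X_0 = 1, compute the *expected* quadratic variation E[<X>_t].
E[<X>_t] = exp(112*t/9)/28 - 1/28

<X>_t = int_0^t ((2/3) * X_s)^2 ds. Taking expectation inside the integral: E[<X>_t] = (2/3)^2 * int_0^t E[X_s^2] ds. For GBM, E[X_s^2] = x_0^2 * exp((2 mu + sigma^2) s). Integrating:
  E[<X>_t] = (2/3)^2 * 1^2 * (exp((2*6 + (2/3)^2) t) - 1) / (2*6 + (2/3)^2)
           = (2/3)^2 * 1^2 * (exp((112/9) t) - 1) / (112/9) = exp(112*t/9)/28 - 1/28.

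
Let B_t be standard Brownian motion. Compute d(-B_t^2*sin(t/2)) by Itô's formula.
d(-B_t^2*sin(t/2)) = (-B_t^2*cos(t/2)/2 - sin(t/2)) dt + (-2*B_t*sin(t/2)) dB_t

Itô's formula for f(t, x): d f(t, B_t) = (f_t + (1/2) f_xx) dt + f_x dB_t. Compute partials of f(t, x) = -x^2*sin(t/2):
  f_t(t,x)  = -x^2*cos(t/2)/2
  f_x(t,x)  = -2*x*sin(t/2)
  f_xx(t,x) = -2*sin(t/2)
Assemble drift = f_t + (1/2) f_xx = -x^2*cos(t/2)/2 - sin(t/2) and diffusion = f_x = -2*x*sin(t/2). Substituting x = B_t:
  d(-B_t^2*sin(t/2)) = (-B_t^2*cos(t/2)/2 - sin(t/2)) dt + (-2*B_t*sin(t/2)) dB_t.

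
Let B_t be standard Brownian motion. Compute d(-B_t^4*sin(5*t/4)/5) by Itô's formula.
d(-B_t^4*sin(5*t/4)/5) = (-B_t^2*(5*B_t^2*cos(5*t/4) + 24*sin(5*t/4))/20) dt + (-4*B_t^3*sin(5*t/4)/5) dB_t

Itô's formula for f(t, x): d f(t, B_t) = (f_t + (1/2) f_xx) dt + f_x dB_t. Compute partials of f(t, x) = -x^4*sin(5*t/4)/5:
  f_t(t,x)  = -x^4*cos(5*t/4)/4
  f_x(t,x)  = -4*x^3*sin(5*t/4)/5
  f_xx(t,x) = -12*x^2*sin(5*t/4)/5
Assemble drift = f_t + (1/2) f_xx = -x^2*(5*x^2*cos(5*t/4) + 24*sin(5*t/4))/20 and diffusion = f_x = -4*x^3*sin(5*t/4)/5. Substituting x = B_t:
  d(-B_t^4*sin(5*t/4)/5) = (-B_t^2*(5*B_t^2*cos(5*t/4) + 24*sin(5*t/4))/20) dt + (-4*B_t^3*sin(5*t/4)/5) dB_t.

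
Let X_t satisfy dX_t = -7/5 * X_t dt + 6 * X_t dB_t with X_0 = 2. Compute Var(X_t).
Var(X_t) = (4*exp(36*t) - 4)*exp(-14*t/5)

For GBM dX = mu X dt + sigma X dB with X_0 = x_0, apply Itô to Y = log X: dY = (mu - sigma^2/2) dt + sigma dB, so Y_t = log(x_0) + (mu - sigma^2/2) t + sigma B_t and hence X_t = x_0 * exp((mu - sigma^2/2) t + sigma B_t).
With mu = -7/5, sigma = 6, x_0 = 2, this gives:
  X_t = 2 * exp((-97/5) * t + (6) * B_t).
Since sigma*B_t ~ Normal(0, sigma^2 t), E[exp(sigma*B_t)] = exp(sigma^2 t / 2); so E[X_t] = x_0 * exp((mu - sigma^2/2) t) * exp(sigma^2 t / 2) = x_0 * exp(mu t) = 2*exp(-7*t/5).
Var(X_t) = E[X_t^2] - (E[X_t])^2 = x_0^2 * exp(2 mu t) * (exp(sigma^2 t) - 1) = (4*exp(36*t) - 4)*exp(-14*t/5).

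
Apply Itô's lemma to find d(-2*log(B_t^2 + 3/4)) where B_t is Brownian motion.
d(-2*log(B_t^2 + 3/4)) = (8*(4*B_t^2 - 3)/(4*B_t^2 + 3)^2) dt + (-16*B_t/(4*B_t^2 + 3)) dB_t

Itô's formula for f(B_t) gives d f(B_t) = f'(B_t) dB_t + (1/2) f''(B_t) dt. Compute derivatives of f(x) = -2*log(x^2 + 3/4):
  f'(x)  = -16*x/(4*x^2 + 3)
  f''(x) = 16*(4*x^2 - 3)/(4*x^2 + 3)^2
Substitute x = B_t and multiply the f'' term by 1/2:
  drift     = (1/2) * (16*(4*x^2 - 3)/(4*x^2 + 3)^2) evaluated at B_t = 8*(4*B_t^2 - 3)/(4*B_t^2 + 3)^2
  diffusion = (-16*x/(4*x^2 + 3)) evaluated at B_t = -16*B_t/(4*B_t^2 + 3)
Therefore d(-2*log(B_t^2 + 3/4)) = (8*(4*B_t^2 - 3)/(4*B_t^2 + 3)^2) dt + (-16*B_t/(4*B_t^2 + 3)) dB_t.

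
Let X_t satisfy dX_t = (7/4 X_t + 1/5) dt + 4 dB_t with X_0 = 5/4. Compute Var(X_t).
Var(X_t) = 32*exp(7*t/2)/7 - 32/7

The variance V(t) = Var(X_t) satisfies V'(t) = 2 a V(t) + c^2 with V(0) = 0 (drift coefficient is linear in X, diffusion is constant). With a = 7/4, c = 4, the solution is
  V(t) = (c^2 / (2 a)) * (exp(2 a t) - 1)
       = (4^2 / (2*(7/4))) * (exp((7/2) t) - 1)
       = 32*exp(7*t/2)/7 - 32/7.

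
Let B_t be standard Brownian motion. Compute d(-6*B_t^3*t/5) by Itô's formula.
d(-6*B_t^3*t/5) = (6*B_t*(-B_t^2 - 3*t)/5) dt + (-18*B_t^2*t/5) dB_t

Itô's formula for f(t, x): d f(t, B_t) = (f_t + (1/2) f_xx) dt + f_x dB_t. Compute partials of f(t, x) = -6*t*x^3/5:
  f_t(t,x)  = -6*x^3/5
  f_x(t,x)  = -18*t*x^2/5
  f_xx(t,x) = -36*t*x/5
Assemble drift = f_t + (1/2) f_xx = 6*x*(-3*t - x^2)/5 and diffusion = f_x = -18*t*x^2/5. Substituting x = B_t:
  d(-6*B_t^3*t/5) = (6*B_t*(-B_t^2 - 3*t)/5) dt + (-18*B_t^2*t/5) dB_t.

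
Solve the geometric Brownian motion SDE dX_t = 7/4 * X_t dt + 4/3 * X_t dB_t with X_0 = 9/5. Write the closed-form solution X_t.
X_t = 9/5 * exp((31/36) * t + (4/3) * B_t)

For GBM dX = mu X dt + sigma X dB with X_0 = x_0, apply Itô to Y = log X: dY = (mu - sigma^2/2) dt + sigma dB, so Y_t = log(x_0) + (mu - sigma^2/2) t + sigma B_t and hence X_t = x_0 * exp((mu - sigma^2/2) t + sigma B_t).
With mu = 7/4, sigma = 4/3, x_0 = 9/5, this gives:
  X_t = 9/5 * exp((31/36) * t + (4/3) * B_t).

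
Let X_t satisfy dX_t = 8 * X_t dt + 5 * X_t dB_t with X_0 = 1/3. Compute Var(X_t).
Var(X_t) = (exp(25*t) - 1)*exp(16*t)/9

For GBM dX = mu X dt + sigma X dB with X_0 = x_0, apply Itô to Y = log X: dY = (mu - sigma^2/2) dt + sigma dB, so Y_t = log(x_0) + (mu - sigma^2/2) t + sigma B_t and hence X_t = x_0 * exp((mu - sigma^2/2) t + sigma B_t).
With mu = 8, sigma = 5, x_0 = 1/3, this gives:
  X_t = 1/3 * exp((-9/2) * t + (5) * B_t).
Since sigma*B_t ~ Normal(0, sigma^2 t), E[exp(sigma*B_t)] = exp(sigma^2 t / 2); so E[X_t] = x_0 * exp((mu - sigma^2/2) t) * exp(sigma^2 t / 2) = x_0 * exp(mu t) = exp(8*t)/3.
Var(X_t) = E[X_t^2] - (E[X_t])^2 = x_0^2 * exp(2 mu t) * (exp(sigma^2 t) - 1) = (exp(25*t) - 1)*exp(16*t)/9.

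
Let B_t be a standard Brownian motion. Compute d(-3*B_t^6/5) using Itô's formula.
d(-3*B_t^6/5) = (-9*B_t^4) dt + (-18*B_t^5/5) dB_t

Itô's formula for f(B_t) gives d f(B_t) = f'(B_t) dB_t + (1/2) f''(B_t) dt. Compute derivatives of f(x) = -3*x^6/5:
  f'(x)  = -18*x^5/5
  f''(x) = -18*x^4
Substitute x = B_t and multiply the f'' term by 1/2:
  drift     = (1/2) * (-18*x^4) evaluated at B_t = -9*B_t^4
  diffusion = (-18*x^5/5) evaluated at B_t = -18*B_t^5/5
Therefore d(-3*B_t^6/5) = (-9*B_t^4) dt + (-18*B_t^5/5) dB_t.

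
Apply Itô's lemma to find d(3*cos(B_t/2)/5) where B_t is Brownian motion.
d(3*cos(B_t/2)/5) = (-3*cos(B_t/2)/40) dt + (-3*sin(B_t/2)/10) dB_t

Itô's formula for f(B_t) gives d f(B_t) = f'(B_t) dB_t + (1/2) f''(B_t) dt. Compute derivatives of f(x) = 3*cos(x/2)/5:
  f'(x)  = -3*sin(x/2)/10
  f''(x) = -3*cos(x/2)/20
Substitute x = B_t and multiply the f'' term by 1/2:
  drift     = (1/2) * (-3*cos(x/2)/20) evaluated at B_t = -3*cos(B_t/2)/40
  diffusion = (-3*sin(x/2)/10) evaluated at B_t = -3*sin(B_t/2)/10
Therefore d(3*cos(B_t/2)/5) = (-3*cos(B_t/2)/40) dt + (-3*sin(B_t/2)/10) dB_t.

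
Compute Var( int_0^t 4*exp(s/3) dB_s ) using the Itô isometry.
Var = 24*exp(2*t/3) - 24

The Itô integral of a deterministic integrand f(s) has mean 0 because each increment f(s) * (B_{s+ds} - B_s) has mean 0. By the Itô isometry:
  Var( int_0^t f(s) dB_s ) = E[ (int_0^t f(s) dB_s)^2 ] = int_0^t f(s)^2 ds.
Here f(s) = 4*exp(s/3), so f(s)^2 = 16*exp(2*s/3). Integrate:
  int_0^t (16*exp(2*s/3)) ds = 24*exp(2*t/3) - 24.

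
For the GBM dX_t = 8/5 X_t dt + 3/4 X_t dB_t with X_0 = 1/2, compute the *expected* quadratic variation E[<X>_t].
E[<X>_t] = 45*exp(301*t/80)/1204 - 45/1204

<X>_t = int_0^t ((3/4) * X_s)^2 ds. Taking expectation inside the integral: E[<X>_t] = (3/4)^2 * int_0^t E[X_s^2] ds. For GBM, E[X_s^2] = x_0^2 * exp((2 mu + sigma^2) s). Integrating:
  E[<X>_t] = (3/4)^2 * (1/2)^2 * (exp((2*(8/5) + (3/4)^2) t) - 1) / (2*(8/5) + (3/4)^2)
           = (3/4)^2 * (1/2)^2 * (exp((301/80) t) - 1) / (301/80) = 45*exp(301*t/80)/1204 - 45/1204.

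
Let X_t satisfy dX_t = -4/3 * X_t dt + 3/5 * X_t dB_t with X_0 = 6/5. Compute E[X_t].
E[X_t] = 6*exp(-4*t/3)/5

For GBM dX = mu X dt + sigma X dB with X_0 = x_0, apply Itô to Y = log X: dY = (mu - sigma^2/2) dt + sigma dB, so Y_t = log(x_0) + (mu - sigma^2/2) t + sigma B_t and hence X_t = x_0 * exp((mu - sigma^2/2) t + sigma B_t).
With mu = -4/3, sigma = 3/5, x_0 = 6/5, this gives:
  X_t = 6/5 * exp((-227/150) * t + (3/5) * B_t).
Since sigma*B_t ~ Normal(0, sigma^2 t), E[exp(sigma*B_t)] = exp(sigma^2 t / 2); so E[X_t] = x_0 * exp((mu - sigma^2/2) t) * exp(sigma^2 t / 2) = x_0 * exp(mu t) = 6*exp(-4*t/3)/5.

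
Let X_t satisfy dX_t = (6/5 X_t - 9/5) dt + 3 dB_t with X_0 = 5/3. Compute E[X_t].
E[X_t] = exp(6*t/5)/6 + 3/2

Taking expectations and using E[dB_t] = 0, the mean m(t) = E[X_t] satisfies the ODE m'(t) = a m(t) + b with m(0) = x_0. With a = 6/5, b = -9/5, x_0 = 5/3, the solution is
  m(t) = x_0 * exp(a t) + (b/a) * (exp(a t) - 1)
       = (5/3) * exp((6/5) t) + ((-9/5)/(6/5)) * (exp((6/5) t) - 1)
       = exp(6*t/5)/6 + 3/2.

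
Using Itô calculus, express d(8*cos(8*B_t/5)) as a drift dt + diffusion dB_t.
d(8*cos(8*B_t/5)) = (-256*cos(8*B_t/5)/25) dt + (-64*sin(8*B_t/5)/5) dB_t

Itô's formula for f(B_t) gives d f(B_t) = f'(B_t) dB_t + (1/2) f''(B_t) dt. Compute derivatives of f(x) = 8*cos(8*x/5):
  f'(x)  = -64*sin(8*x/5)/5
  f''(x) = -512*cos(8*x/5)/25
Substitute x = B_t and multiply the f'' term by 1/2:
  drift     = (1/2) * (-512*cos(8*x/5)/25) evaluated at B_t = -256*cos(8*B_t/5)/25
  diffusion = (-64*sin(8*x/5)/5) evaluated at B_t = -64*sin(8*B_t/5)/5
Therefore d(8*cos(8*B_t/5)) = (-256*cos(8*B_t/5)/25) dt + (-64*sin(8*B_t/5)/5) dB_t.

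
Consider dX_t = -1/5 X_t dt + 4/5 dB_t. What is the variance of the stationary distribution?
lim Var(X_t) = 8/5

The OU SDE dX = -theta X dt + sigma dB admits the integrating factor exp(theta t): d(exp(theta t) X_t) = sigma exp(theta t) dB_t. Integrating from 0 to t gives X_t = x_0 * exp(-theta t) + sigma * int_0^t exp(-theta (t-s)) dB_s for any initial x_0. The Itô integral has variance (by the Itô isometry) sigma^2 * int_0^t exp(-2 theta (t - s)) ds = sigma^2 * (1 - exp(-2 theta t)) / (2 theta), independent of x_0.
With theta = 1/5, sigma = 4/5:
  Var(X_t) = (4/5)^2 * (1 - exp(-2*1/5 t)) / (2 * 1/5) = 8/5 - 8*exp(-2*t/5)/5.
As t -> infinity, exp(-2*1/5 t) -> 0, so the stationary variance is sigma^2 / (2 theta) = 8/5.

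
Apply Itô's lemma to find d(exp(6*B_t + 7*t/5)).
d(exp(6*B_t + 7*t/5)) = (97*exp(6*B_t + 7*t/5)/5) dt + (6*exp(6*B_t + 7*t/5)) dB_t

Itô's formula for f(t, x): d f(t, B_t) = (f_t + (1/2) f_xx) dt + f_x dB_t. Compute partials of f(t, x) = exp(7*t/5 + 6*x):
  f_t(t,x)  = 7*exp(7*t/5 + 6*x)/5
  f_x(t,x)  = 6*exp(7*t/5 + 6*x)
  f_xx(t,x) = 36*exp(7*t/5 + 6*x)
Assemble drift = f_t + (1/2) f_xx = 97*exp(7*t/5 + 6*x)/5 and diffusion = f_x = 6*exp(7*t/5 + 6*x). Substituting x = B_t:
  d(exp(6*B_t + 7*t/5)) = (97*exp(6*B_t + 7*t/5)/5) dt + (6*exp(6*B_t + 7*t/5)) dB_t.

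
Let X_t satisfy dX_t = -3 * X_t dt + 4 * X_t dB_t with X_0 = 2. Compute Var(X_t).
Var(X_t) = (4*exp(16*t) - 4)*exp(-6*t)

For GBM dX = mu X dt + sigma X dB with X_0 = x_0, apply Itô to Y = log X: dY = (mu - sigma^2/2) dt + sigma dB, so Y_t = log(x_0) + (mu - sigma^2/2) t + sigma B_t and hence X_t = x_0 * exp((mu - sigma^2/2) t + sigma B_t).
With mu = -3, sigma = 4, x_0 = 2, this gives:
  X_t = 2 * exp((-11) * t + (4) * B_t).
Since sigma*B_t ~ Normal(0, sigma^2 t), E[exp(sigma*B_t)] = exp(sigma^2 t / 2); so E[X_t] = x_0 * exp((mu - sigma^2/2) t) * exp(sigma^2 t / 2) = x_0 * exp(mu t) = 2*exp(-3*t).
Var(X_t) = E[X_t^2] - (E[X_t])^2 = x_0^2 * exp(2 mu t) * (exp(sigma^2 t) - 1) = (4*exp(16*t) - 4)*exp(-6*t).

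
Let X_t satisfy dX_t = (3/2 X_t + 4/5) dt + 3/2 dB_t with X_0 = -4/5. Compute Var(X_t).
Var(X_t) = 3*exp(3*t)/4 - 3/4

The variance V(t) = Var(X_t) satisfies V'(t) = 2 a V(t) + c^2 with V(0) = 0 (drift coefficient is linear in X, diffusion is constant). With a = 3/2, c = 3/2, the solution is
  V(t) = (c^2 / (2 a)) * (exp(2 a t) - 1)
       = ((3/2)^2 / (2*(3/2))) * (exp(3 t) - 1)
       = 3*exp(3*t)/4 - 3/4.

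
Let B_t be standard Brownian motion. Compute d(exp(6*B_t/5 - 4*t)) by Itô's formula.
d(exp(6*B_t/5 - 4*t)) = (-82*exp(6*B_t/5 - 4*t)/25) dt + (6*exp(6*B_t/5 - 4*t)/5) dB_t

Itô's formula for f(t, x): d f(t, B_t) = (f_t + (1/2) f_xx) dt + f_x dB_t. Compute partials of f(t, x) = exp(-4*t + 6*x/5):
  f_t(t,x)  = -4*exp(-4*t + 6*x/5)
  f_x(t,x)  = 6*exp(-4*t + 6*x/5)/5
  f_xx(t,x) = 36*exp(-4*t + 6*x/5)/25
Assemble drift = f_t + (1/2) f_xx = -82*exp(-4*t + 6*x/5)/25 and diffusion = f_x = 6*exp(-4*t + 6*x/5)/5. Substituting x = B_t:
  d(exp(6*B_t/5 - 4*t)) = (-82*exp(6*B_t/5 - 4*t)/25) dt + (6*exp(6*B_t/5 - 4*t)/5) dB_t.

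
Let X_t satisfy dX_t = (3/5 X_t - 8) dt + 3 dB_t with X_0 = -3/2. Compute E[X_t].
E[X_t] = 40/3 - 89*exp(3*t/5)/6

Taking expectations and using E[dB_t] = 0, the mean m(t) = E[X_t] satisfies the ODE m'(t) = a m(t) + b with m(0) = x_0. With a = 3/5, b = -8, x_0 = -3/2, the solution is
  m(t) = x_0 * exp(a t) + (b/a) * (exp(a t) - 1)
       = (-3/2) * exp((3/5) t) + ((-8)/(3/5)) * (exp((3/5) t) - 1)
       = 40/3 - 89*exp(3*t/5)/6.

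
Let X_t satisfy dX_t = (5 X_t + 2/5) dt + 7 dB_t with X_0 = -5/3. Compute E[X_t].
E[X_t] = -119*exp(5*t)/75 - 2/25

Taking expectations and using E[dB_t] = 0, the mean m(t) = E[X_t] satisfies the ODE m'(t) = a m(t) + b with m(0) = x_0. With a = 5, b = 2/5, x_0 = -5/3, the solution is
  m(t) = x_0 * exp(a t) + (b/a) * (exp(a t) - 1)
       = (-5/3) * exp(5 t) + ((2/5)/5) * (exp(5 t) - 1)
       = -119*exp(5*t)/75 - 2/25.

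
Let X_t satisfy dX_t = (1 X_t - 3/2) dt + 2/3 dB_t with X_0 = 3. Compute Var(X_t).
Var(X_t) = 2*exp(2*t)/9 - 2/9

The variance V(t) = Var(X_t) satisfies V'(t) = 2 a V(t) + c^2 with V(0) = 0 (drift coefficient is linear in X, diffusion is constant). With a = 1, c = 2/3, the solution is
  V(t) = (c^2 / (2 a)) * (exp(2 a t) - 1)
       = ((2/3)^2 / (2*1)) * (exp(2 t) - 1)
       = 2*exp(2*t)/9 - 2/9.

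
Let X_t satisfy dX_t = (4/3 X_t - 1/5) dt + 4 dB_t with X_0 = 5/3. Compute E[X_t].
E[X_t] = 91*exp(4*t/3)/60 + 3/20

Taking expectations and using E[dB_t] = 0, the mean m(t) = E[X_t] satisfies the ODE m'(t) = a m(t) + b with m(0) = x_0. With a = 4/3, b = -1/5, x_0 = 5/3, the solution is
  m(t) = x_0 * exp(a t) + (b/a) * (exp(a t) - 1)
       = (5/3) * exp((4/3) t) + ((-1/5)/(4/3)) * (exp((4/3) t) - 1)
       = 91*exp(4*t/3)/60 + 3/20.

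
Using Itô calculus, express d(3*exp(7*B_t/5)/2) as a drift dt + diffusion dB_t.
d(3*exp(7*B_t/5)/2) = (147*exp(7*B_t/5)/100) dt + (21*exp(7*B_t/5)/10) dB_t

Itô's formula for f(B_t) gives d f(B_t) = f'(B_t) dB_t + (1/2) f''(B_t) dt. Compute derivatives of f(x) = 3*exp(7*x/5)/2:
  f'(x)  = 21*exp(7*x/5)/10
  f''(x) = 147*exp(7*x/5)/50
Substitute x = B_t and multiply the f'' term by 1/2:
  drift     = (1/2) * (147*exp(7*x/5)/50) evaluated at B_t = 147*exp(7*B_t/5)/100
  diffusion = (21*exp(7*x/5)/10) evaluated at B_t = 21*exp(7*B_t/5)/10
Therefore d(3*exp(7*B_t/5)/2) = (147*exp(7*B_t/5)/100) dt + (21*exp(7*B_t/5)/10) dB_t.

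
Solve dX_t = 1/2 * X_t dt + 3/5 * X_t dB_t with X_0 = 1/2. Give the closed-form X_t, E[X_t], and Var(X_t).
X_t = 1/2 * exp((8/25) t + (3/5) B_t); E[X_t] = exp(t/2)/2; Var(X_t) = (exp(9*t/25) - 1)*exp(t)/4

For GBM dX = mu X dt + sigma X dB with X_0 = x_0, apply Itô to Y = log X: dY = (mu - sigma^2/2) dt + sigma dB, so Y_t = log(x_0) + (mu - sigma^2/2) t + sigma B_t and hence X_t = x_0 * exp((mu - sigma^2/2) t + sigma B_t).
With mu = 1/2, sigma = 3/5, x_0 = 1/2, this gives:
  X_t = 1/2 * exp((8/25) * t + (3/5) * B_t).
Since sigma*B_t ~ Normal(0, sigma^2 t), E[exp(sigma*B_t)] = exp(sigma^2 t / 2); so E[X_t] = x_0 * exp((mu - sigma^2/2) t) * exp(sigma^2 t / 2) = x_0 * exp(mu t) = exp(t/2)/2.
Var(X_t) = E[X_t^2] - (E[X_t])^2 = x_0^2 * exp(2 mu t) * (exp(sigma^2 t) - 1) = (exp(9*t/25) - 1)*exp(t)/4.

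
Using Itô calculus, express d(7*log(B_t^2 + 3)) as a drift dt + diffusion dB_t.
d(7*log(B_t^2 + 3)) = (7*(3 - B_t^2)/(B_t^2 + 3)^2) dt + (14*B_t/(B_t^2 + 3)) dB_t

Itô's formula for f(B_t) gives d f(B_t) = f'(B_t) dB_t + (1/2) f''(B_t) dt. Compute derivatives of f(x) = 7*log(x^2 + 3):
  f'(x)  = 14*x/(x^2 + 3)
  f''(x) = 14*(3 - x^2)/(x^2 + 3)^2
Substitute x = B_t and multiply the f'' term by 1/2:
  drift     = (1/2) * (14*(3 - x^2)/(x^2 + 3)^2) evaluated at B_t = 7*(3 - B_t^2)/(B_t^2 + 3)^2
  diffusion = (14*x/(x^2 + 3)) evaluated at B_t = 14*B_t/(B_t^2 + 3)
Therefore d(7*log(B_t^2 + 3)) = (7*(3 - B_t^2)/(B_t^2 + 3)^2) dt + (14*B_t/(B_t^2 + 3)) dB_t.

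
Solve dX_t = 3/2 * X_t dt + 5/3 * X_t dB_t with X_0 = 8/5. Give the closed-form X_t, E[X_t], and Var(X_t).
X_t = 8/5 * exp((1/9) t + (5/3) B_t); E[X_t] = 8*exp(3*t/2)/5; Var(X_t) = 64*(exp(25*t/9) - 1)*exp(3*t)/25

For GBM dX = mu X dt + sigma X dB with X_0 = x_0, apply Itô to Y = log X: dY = (mu - sigma^2/2) dt + sigma dB, so Y_t = log(x_0) + (mu - sigma^2/2) t + sigma B_t and hence X_t = x_0 * exp((mu - sigma^2/2) t + sigma B_t).
With mu = 3/2, sigma = 5/3, x_0 = 8/5, this gives:
  X_t = 8/5 * exp((1/9) * t + (5/3) * B_t).
Since sigma*B_t ~ Normal(0, sigma^2 t), E[exp(sigma*B_t)] = exp(sigma^2 t / 2); so E[X_t] = x_0 * exp((mu - sigma^2/2) t) * exp(sigma^2 t / 2) = x_0 * exp(mu t) = 8*exp(3*t/2)/5.
Var(X_t) = E[X_t^2] - (E[X_t])^2 = x_0^2 * exp(2 mu t) * (exp(sigma^2 t) - 1) = 64*(exp(25*t/9) - 1)*exp(3*t)/25.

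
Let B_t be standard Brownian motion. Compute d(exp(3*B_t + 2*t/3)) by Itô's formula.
d(exp(3*B_t + 2*t/3)) = (31*exp(3*B_t + 2*t/3)/6) dt + (3*exp(3*B_t + 2*t/3)) dB_t

Itô's formula for f(t, x): d f(t, B_t) = (f_t + (1/2) f_xx) dt + f_x dB_t. Compute partials of f(t, x) = exp(2*t/3 + 3*x):
  f_t(t,x)  = 2*exp(2*t/3 + 3*x)/3
  f_x(t,x)  = 3*exp(2*t/3 + 3*x)
  f_xx(t,x) = 9*exp(2*t/3 + 3*x)
Assemble drift = f_t + (1/2) f_xx = 31*exp(2*t/3 + 3*x)/6 and diffusion = f_x = 3*exp(2*t/3 + 3*x). Substituting x = B_t:
  d(exp(3*B_t + 2*t/3)) = (31*exp(3*B_t + 2*t/3)/6) dt + (3*exp(3*B_t + 2*t/3)) dB_t.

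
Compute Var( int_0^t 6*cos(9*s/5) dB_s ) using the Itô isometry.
Var = 18*t + 5*sin(18*t/5)

The Itô integral of a deterministic integrand f(s) has mean 0 because each increment f(s) * (B_{s+ds} - B_s) has mean 0. By the Itô isometry:
  Var( int_0^t f(s) dB_s ) = E[ (int_0^t f(s) dB_s)^2 ] = int_0^t f(s)^2 ds.
Here f(s) = 6*cos(9*s/5), so f(s)^2 = 36*cos(9*s/5)^2. Integrate:
  int_0^t (36*cos(9*s/5)^2) ds = 18*t + 5*sin(18*t/5).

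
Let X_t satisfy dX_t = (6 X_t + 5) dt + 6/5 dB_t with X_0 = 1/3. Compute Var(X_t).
Var(X_t) = 3*exp(12*t)/25 - 3/25

The variance V(t) = Var(X_t) satisfies V'(t) = 2 a V(t) + c^2 with V(0) = 0 (drift coefficient is linear in X, diffusion is constant). With a = 6, c = 6/5, the solution is
  V(t) = (c^2 / (2 a)) * (exp(2 a t) - 1)
       = ((6/5)^2 / (2*6)) * (exp(12 t) - 1)
       = 3*exp(12*t)/25 - 3/25.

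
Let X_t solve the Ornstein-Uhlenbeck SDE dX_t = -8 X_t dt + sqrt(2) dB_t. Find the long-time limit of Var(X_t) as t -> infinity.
lim Var(X_t) = 1/8

The OU SDE dX = -theta X dt + sigma dB admits the integrating factor exp(theta t): d(exp(theta t) X_t) = sigma exp(theta t) dB_t. Integrating from 0 to t gives X_t = x_0 * exp(-theta t) + sigma * int_0^t exp(-theta (t-s)) dB_s for any initial x_0. The Itô integral has variance (by the Itô isometry) sigma^2 * int_0^t exp(-2 theta (t - s)) ds = sigma^2 * (1 - exp(-2 theta t)) / (2 theta), independent of x_0.
With theta = 8, sigma = sqrt(2):
  Var(X_t) = (sqrt(2))^2 * (1 - exp(-2*8 t)) / (2 * 8) = 1/8 - exp(-16*t)/8.
As t -> infinity, exp(-2*8 t) -> 0, so the stationary variance is sigma^2 / (2 theta) = 1/8.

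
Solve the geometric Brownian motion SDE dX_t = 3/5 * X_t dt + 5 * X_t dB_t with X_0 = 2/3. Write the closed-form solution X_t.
X_t = 2/3 * exp((-119/10) * t + (5) * B_t)

For GBM dX = mu X dt + sigma X dB with X_0 = x_0, apply Itô to Y = log X: dY = (mu - sigma^2/2) dt + sigma dB, so Y_t = log(x_0) + (mu - sigma^2/2) t + sigma B_t and hence X_t = x_0 * exp((mu - sigma^2/2) t + sigma B_t).
With mu = 3/5, sigma = 5, x_0 = 2/3, this gives:
  X_t = 2/3 * exp((-119/10) * t + (5) * B_t).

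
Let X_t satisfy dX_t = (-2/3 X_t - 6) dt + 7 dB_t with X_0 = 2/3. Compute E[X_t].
E[X_t] = -9 + 29*exp(-2*t/3)/3

Taking expectations and using E[dB_t] = 0, the mean m(t) = E[X_t] satisfies the ODE m'(t) = a m(t) + b with m(0) = x_0. With a = -2/3, b = -6, x_0 = 2/3, the solution is
  m(t) = x_0 * exp(a t) + (b/a) * (exp(a t) - 1)
       = (2/3) * exp((-2/3) t) + ((-6)/(-2/3)) * (exp((-2/3) t) - 1)
       = -9 + 29*exp(-2*t/3)/3.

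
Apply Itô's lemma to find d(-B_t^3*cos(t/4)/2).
d(-B_t^3*cos(t/4)/2) = (B_t*(B_t^2*sin(t/4) - 12*cos(t/4))/8) dt + (-3*B_t^2*cos(t/4)/2) dB_t

Itô's formula for f(t, x): d f(t, B_t) = (f_t + (1/2) f_xx) dt + f_x dB_t. Compute partials of f(t, x) = -x^3*cos(t/4)/2:
  f_t(t,x)  = x^3*sin(t/4)/8
  f_x(t,x)  = -3*x^2*cos(t/4)/2
  f_xx(t,x) = -3*x*cos(t/4)
Assemble drift = f_t + (1/2) f_xx = x*(x^2*sin(t/4) - 12*cos(t/4))/8 and diffusion = f_x = -3*x^2*cos(t/4)/2. Substituting x = B_t:
  d(-B_t^3*cos(t/4)/2) = (B_t*(B_t^2*sin(t/4) - 12*cos(t/4))/8) dt + (-3*B_t^2*cos(t/4)/2) dB_t.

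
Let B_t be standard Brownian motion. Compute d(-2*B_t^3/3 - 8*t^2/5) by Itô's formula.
d(-2*B_t^3/3 - 8*t^2/5) = (-2*B_t - 16*t/5) dt + (-2*B_t^2) dB_t

Itô's formula for f(t, x): d f(t, B_t) = (f_t + (1/2) f_xx) dt + f_x dB_t. Compute partials of f(t, x) = -8*t^2/5 - 2*x^3/3:
  f_t(t,x)  = -16*t/5
  f_x(t,x)  = -2*x^2
  f_xx(t,x) = -4*x
Assemble drift = f_t + (1/2) f_xx = -16*t/5 - 2*x and diffusion = f_x = -2*x^2. Substituting x = B_t:
  d(-2*B_t^3/3 - 8*t^2/5) = (-2*B_t - 16*t/5) dt + (-2*B_t^2) dB_t.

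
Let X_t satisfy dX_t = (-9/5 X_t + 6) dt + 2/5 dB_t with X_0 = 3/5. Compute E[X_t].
E[X_t] = 10/3 - 41*exp(-9*t/5)/15

Taking expectations and using E[dB_t] = 0, the mean m(t) = E[X_t] satisfies the ODE m'(t) = a m(t) + b with m(0) = x_0. With a = -9/5, b = 6, x_0 = 3/5, the solution is
  m(t) = x_0 * exp(a t) + (b/a) * (exp(a t) - 1)
       = (3/5) * exp((-9/5) t) + (6/(-9/5)) * (exp((-9/5) t) - 1)
       = 10/3 - 41*exp(-9*t/5)/15.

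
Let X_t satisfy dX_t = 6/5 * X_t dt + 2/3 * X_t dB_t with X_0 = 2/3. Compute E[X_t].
E[X_t] = 2*exp(6*t/5)/3

For GBM dX = mu X dt + sigma X dB with X_0 = x_0, apply Itô to Y = log X: dY = (mu - sigma^2/2) dt + sigma dB, so Y_t = log(x_0) + (mu - sigma^2/2) t + sigma B_t and hence X_t = x_0 * exp((mu - sigma^2/2) t + sigma B_t).
With mu = 6/5, sigma = 2/3, x_0 = 2/3, this gives:
  X_t = 2/3 * exp((44/45) * t + (2/3) * B_t).
Since sigma*B_t ~ Normal(0, sigma^2 t), E[exp(sigma*B_t)] = exp(sigma^2 t / 2); so E[X_t] = x_0 * exp((mu - sigma^2/2) t) * exp(sigma^2 t / 2) = x_0 * exp(mu t) = 2*exp(6*t/5)/3.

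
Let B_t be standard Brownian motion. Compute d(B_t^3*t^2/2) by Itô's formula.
d(B_t^3*t^2/2) = (B_t*t*(2*B_t^2 + 3*t)/2) dt + (3*B_t^2*t^2/2) dB_t

Itô's formula for f(t, x): d f(t, B_t) = (f_t + (1/2) f_xx) dt + f_x dB_t. Compute partials of f(t, x) = t^2*x^3/2:
  f_t(t,x)  = t*x^3
  f_x(t,x)  = 3*t^2*x^2/2
  f_xx(t,x) = 3*t^2*x
Assemble drift = f_t + (1/2) f_xx = t*x*(3*t + 2*x^2)/2 and diffusion = f_x = 3*t^2*x^2/2. Substituting x = B_t:
  d(B_t^3*t^2/2) = (B_t*t*(2*B_t^2 + 3*t)/2) dt + (3*B_t^2*t^2/2) dB_t.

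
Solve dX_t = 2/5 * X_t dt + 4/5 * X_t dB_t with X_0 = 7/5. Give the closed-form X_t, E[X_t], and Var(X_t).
X_t = 7/5 * exp((2/25) t + (4/5) B_t); E[X_t] = 7*exp(2*t/5)/5; Var(X_t) = 49*(exp(16*t/25) - 1)*exp(4*t/5)/25

For GBM dX = mu X dt + sigma X dB with X_0 = x_0, apply Itô to Y = log X: dY = (mu - sigma^2/2) dt + sigma dB, so Y_t = log(x_0) + (mu - sigma^2/2) t + sigma B_t and hence X_t = x_0 * exp((mu - sigma^2/2) t + sigma B_t).
With mu = 2/5, sigma = 4/5, x_0 = 7/5, this gives:
  X_t = 7/5 * exp((2/25) * t + (4/5) * B_t).
Since sigma*B_t ~ Normal(0, sigma^2 t), E[exp(sigma*B_t)] = exp(sigma^2 t / 2); so E[X_t] = x_0 * exp((mu - sigma^2/2) t) * exp(sigma^2 t / 2) = x_0 * exp(mu t) = 7*exp(2*t/5)/5.
Var(X_t) = E[X_t^2] - (E[X_t])^2 = x_0^2 * exp(2 mu t) * (exp(sigma^2 t) - 1) = 49*(exp(16*t/25) - 1)*exp(4*t/5)/25.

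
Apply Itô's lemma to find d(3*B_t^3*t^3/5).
d(3*B_t^3*t^3/5) = (9*B_t*t^2*(B_t^2 + t)/5) dt + (9*B_t^2*t^3/5) dB_t

Itô's formula for f(t, x): d f(t, B_t) = (f_t + (1/2) f_xx) dt + f_x dB_t. Compute partials of f(t, x) = 3*t^3*x^3/5:
  f_t(t,x)  = 9*t^2*x^3/5
  f_x(t,x)  = 9*t^3*x^2/5
  f_xx(t,x) = 18*t^3*x/5
Assemble drift = f_t + (1/2) f_xx = 9*t^2*x*(t + x^2)/5 and diffusion = f_x = 9*t^3*x^2/5. Substituting x = B_t:
  d(3*B_t^3*t^3/5) = (9*B_t*t^2*(B_t^2 + t)/5) dt + (9*B_t^2*t^3/5) dB_t.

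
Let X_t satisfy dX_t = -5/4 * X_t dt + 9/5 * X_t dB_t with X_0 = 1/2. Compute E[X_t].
E[X_t] = exp(-5*t/4)/2

For GBM dX = mu X dt + sigma X dB with X_0 = x_0, apply Itô to Y = log X: dY = (mu - sigma^2/2) dt + sigma dB, so Y_t = log(x_0) + (mu - sigma^2/2) t + sigma B_t and hence X_t = x_0 * exp((mu - sigma^2/2) t + sigma B_t).
With mu = -5/4, sigma = 9/5, x_0 = 1/2, this gives:
  X_t = 1/2 * exp((-287/100) * t + (9/5) * B_t).
Since sigma*B_t ~ Normal(0, sigma^2 t), E[exp(sigma*B_t)] = exp(sigma^2 t / 2); so E[X_t] = x_0 * exp((mu - sigma^2/2) t) * exp(sigma^2 t / 2) = x_0 * exp(mu t) = exp(-5*t/4)/2.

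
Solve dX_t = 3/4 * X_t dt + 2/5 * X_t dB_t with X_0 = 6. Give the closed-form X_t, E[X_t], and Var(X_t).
X_t = 6 * exp((67/100) t + (2/5) B_t); E[X_t] = 6*exp(3*t/4); Var(X_t) = 36*(exp(4*t/25) - 1)*exp(3*t/2)

For GBM dX = mu X dt + sigma X dB with X_0 = x_0, apply Itô to Y = log X: dY = (mu - sigma^2/2) dt + sigma dB, so Y_t = log(x_0) + (mu - sigma^2/2) t + sigma B_t and hence X_t = x_0 * exp((mu - sigma^2/2) t + sigma B_t).
With mu = 3/4, sigma = 2/5, x_0 = 6, this gives:
  X_t = 6 * exp((67/100) * t + (2/5) * B_t).
Since sigma*B_t ~ Normal(0, sigma^2 t), E[exp(sigma*B_t)] = exp(sigma^2 t / 2); so E[X_t] = x_0 * exp((mu - sigma^2/2) t) * exp(sigma^2 t / 2) = x_0 * exp(mu t) = 6*exp(3*t/4).
Var(X_t) = E[X_t^2] - (E[X_t])^2 = x_0^2 * exp(2 mu t) * (exp(sigma^2 t) - 1) = 36*(exp(4*t/25) - 1)*exp(3*t/2).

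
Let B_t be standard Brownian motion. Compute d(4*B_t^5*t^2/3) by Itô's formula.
d(4*B_t^5*t^2/3) = (8*B_t^3*t*(B_t^2 + 5*t)/3) dt + (20*B_t^4*t^2/3) dB_t

Itô's formula for f(t, x): d f(t, B_t) = (f_t + (1/2) f_xx) dt + f_x dB_t. Compute partials of f(t, x) = 4*t^2*x^5/3:
  f_t(t,x)  = 8*t*x^5/3
  f_x(t,x)  = 20*t^2*x^4/3
  f_xx(t,x) = 80*t^2*x^3/3
Assemble drift = f_t + (1/2) f_xx = 8*t*x^3*(5*t + x^2)/3 and diffusion = f_x = 20*t^2*x^4/3. Substituting x = B_t:
  d(4*B_t^5*t^2/3) = (8*B_t^3*t*(B_t^2 + 5*t)/3) dt + (20*B_t^4*t^2/3) dB_t.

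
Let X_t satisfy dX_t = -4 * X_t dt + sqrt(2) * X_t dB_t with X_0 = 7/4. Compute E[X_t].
E[X_t] = 7*exp(-4*t)/4

For GBM dX = mu X dt + sigma X dB with X_0 = x_0, apply Itô to Y = log X: dY = (mu - sigma^2/2) dt + sigma dB, so Y_t = log(x_0) + (mu - sigma^2/2) t + sigma B_t and hence X_t = x_0 * exp((mu - sigma^2/2) t + sigma B_t).
With mu = -4, sigma = sqrt(2), x_0 = 7/4, this gives:
  X_t = 7/4 * exp((-5) * t + (sqrt(2)) * B_t).
Since sigma*B_t ~ Normal(0, sigma^2 t), E[exp(sigma*B_t)] = exp(sigma^2 t / 2); so E[X_t] = x_0 * exp((mu - sigma^2/2) t) * exp(sigma^2 t / 2) = x_0 * exp(mu t) = 7*exp(-4*t)/4.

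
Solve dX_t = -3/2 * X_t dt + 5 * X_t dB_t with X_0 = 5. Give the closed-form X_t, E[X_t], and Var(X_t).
X_t = 5 * exp((-14) t + (5) B_t); E[X_t] = 5*exp(-3*t/2); Var(X_t) = (25*exp(25*t) - 25)*exp(-3*t)

For GBM dX = mu X dt + sigma X dB with X_0 = x_0, apply Itô to Y = log X: dY = (mu - sigma^2/2) dt + sigma dB, so Y_t = log(x_0) + (mu - sigma^2/2) t + sigma B_t and hence X_t = x_0 * exp((mu - sigma^2/2) t + sigma B_t).
With mu = -3/2, sigma = 5, x_0 = 5, this gives:
  X_t = 5 * exp((-14) * t + (5) * B_t).
Since sigma*B_t ~ Normal(0, sigma^2 t), E[exp(sigma*B_t)] = exp(sigma^2 t / 2); so E[X_t] = x_0 * exp((mu - sigma^2/2) t) * exp(sigma^2 t / 2) = x_0 * exp(mu t) = 5*exp(-3*t/2).
Var(X_t) = E[X_t^2] - (E[X_t])^2 = x_0^2 * exp(2 mu t) * (exp(sigma^2 t) - 1) = (25*exp(25*t) - 25)*exp(-3*t).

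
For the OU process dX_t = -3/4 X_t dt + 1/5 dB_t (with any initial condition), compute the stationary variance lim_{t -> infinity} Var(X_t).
lim Var(X_t) = 2/75

The OU SDE dX = -theta X dt + sigma dB admits the integrating factor exp(theta t): d(exp(theta t) X_t) = sigma exp(theta t) dB_t. Integrating from 0 to t gives X_t = x_0 * exp(-theta t) + sigma * int_0^t exp(-theta (t-s)) dB_s for any initial x_0. The Itô integral has variance (by the Itô isometry) sigma^2 * int_0^t exp(-2 theta (t - s)) ds = sigma^2 * (1 - exp(-2 theta t)) / (2 theta), independent of x_0.
With theta = 3/4, sigma = 1/5:
  Var(X_t) = (1/5)^2 * (1 - exp(-2*3/4 t)) / (2 * 3/4) = 2/75 - 2*exp(-3*t/2)/75.
As t -> infinity, exp(-2*3/4 t) -> 0, so the stationary variance is sigma^2 / (2 theta) = 2/75.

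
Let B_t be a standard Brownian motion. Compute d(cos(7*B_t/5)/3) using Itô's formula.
d(cos(7*B_t/5)/3) = (-49*cos(7*B_t/5)/150) dt + (-7*sin(7*B_t/5)/15) dB_t

Itô's formula for f(B_t) gives d f(B_t) = f'(B_t) dB_t + (1/2) f''(B_t) dt. Compute derivatives of f(x) = cos(7*x/5)/3:
  f'(x)  = -7*sin(7*x/5)/15
  f''(x) = -49*cos(7*x/5)/75
Substitute x = B_t and multiply the f'' term by 1/2:
  drift     = (1/2) * (-49*cos(7*x/5)/75) evaluated at B_t = -49*cos(7*B_t/5)/150
  diffusion = (-7*sin(7*x/5)/15) evaluated at B_t = -7*sin(7*B_t/5)/15
Therefore d(cos(7*B_t/5)/3) = (-49*cos(7*B_t/5)/150) dt + (-7*sin(7*B_t/5)/15) dB_t.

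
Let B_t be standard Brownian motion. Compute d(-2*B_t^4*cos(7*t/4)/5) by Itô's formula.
d(-2*B_t^4*cos(7*t/4)/5) = (B_t^2*(7*B_t^2*sin(7*t/4) - 24*cos(7*t/4))/10) dt + (-8*B_t^3*cos(7*t/4)/5) dB_t

Itô's formula for f(t, x): d f(t, B_t) = (f_t + (1/2) f_xx) dt + f_x dB_t. Compute partials of f(t, x) = -2*x^4*cos(7*t/4)/5:
  f_t(t,x)  = 7*x^4*sin(7*t/4)/10
  f_x(t,x)  = -8*x^3*cos(7*t/4)/5
  f_xx(t,x) = -24*x^2*cos(7*t/4)/5
Assemble drift = f_t + (1/2) f_xx = x^2*(7*x^2*sin(7*t/4) - 24*cos(7*t/4))/10 and diffusion = f_x = -8*x^3*cos(7*t/4)/5. Substituting x = B_t:
  d(-2*B_t^4*cos(7*t/4)/5) = (B_t^2*(7*B_t^2*sin(7*t/4) - 24*cos(7*t/4))/10) dt + (-8*B_t^3*cos(7*t/4)/5) dB_t.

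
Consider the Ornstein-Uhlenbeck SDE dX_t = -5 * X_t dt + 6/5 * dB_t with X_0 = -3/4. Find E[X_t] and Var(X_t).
E[X_t] = -3*exp(-5*t)/4; Var(X_t) = 18/125 - 18*exp(-10*t)/125

The OU SDE dX = -theta X dt + sigma dB admits the integrating factor exp(theta t): d(exp(theta t) X_t) = sigma exp(theta t) dB_t. Integrating from 0 to t:
  X_t = x_0 * exp(-theta t) + sigma * int_0^t exp(-theta (t-s)) dB_s.
The Itô integral has mean 0 and (by the Itô isometry) variance sigma^2 * int_0^t exp(-2 theta (t - s)) ds = sigma^2 * (1 - exp(-2 theta t)) / (2 theta).
With theta = 5, sigma = 6/5, x_0 = -3/4:
  E[X_t] = -3/4 * exp(-5 t) = -3*exp(-5*t)/4
  Var(X_t) = (6/5)^2 * (1 - exp(-2*5 t)) / (2 * 5) = 18/125 - 18*exp(-10*t)/125.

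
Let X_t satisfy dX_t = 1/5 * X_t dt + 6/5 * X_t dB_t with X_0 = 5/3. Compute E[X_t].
E[X_t] = 5*exp(t/5)/3

For GBM dX = mu X dt + sigma X dB with X_0 = x_0, apply Itô to Y = log X: dY = (mu - sigma^2/2) dt + sigma dB, so Y_t = log(x_0) + (mu - sigma^2/2) t + sigma B_t and hence X_t = x_0 * exp((mu - sigma^2/2) t + sigma B_t).
With mu = 1/5, sigma = 6/5, x_0 = 5/3, this gives:
  X_t = 5/3 * exp((-13/25) * t + (6/5) * B_t).
Since sigma*B_t ~ Normal(0, sigma^2 t), E[exp(sigma*B_t)] = exp(sigma^2 t / 2); so E[X_t] = x_0 * exp((mu - sigma^2/2) t) * exp(sigma^2 t / 2) = x_0 * exp(mu t) = 5*exp(t/5)/3.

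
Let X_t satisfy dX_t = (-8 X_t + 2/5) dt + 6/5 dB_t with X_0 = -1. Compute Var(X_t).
Var(X_t) = 9/100 - 9*exp(-16*t)/100

The variance V(t) = Var(X_t) satisfies V'(t) = 2 a V(t) + c^2 with V(0) = 0 (drift coefficient is linear in X, diffusion is constant). With a = -8, c = 6/5, the solution is
  V(t) = (c^2 / (2 a)) * (exp(2 a t) - 1)
       = ((6/5)^2 / (2*(-8))) * (exp((-16) t) - 1)
       = 9/100 - 9*exp(-16*t)/100.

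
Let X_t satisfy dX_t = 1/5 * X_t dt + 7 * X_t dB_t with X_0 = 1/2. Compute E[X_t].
E[X_t] = exp(t/5)/2

For GBM dX = mu X dt + sigma X dB with X_0 = x_0, apply Itô to Y = log X: dY = (mu - sigma^2/2) dt + sigma dB, so Y_t = log(x_0) + (mu - sigma^2/2) t + sigma B_t and hence X_t = x_0 * exp((mu - sigma^2/2) t + sigma B_t).
With mu = 1/5, sigma = 7, x_0 = 1/2, this gives:
  X_t = 1/2 * exp((-243/10) * t + (7) * B_t).
Since sigma*B_t ~ Normal(0, sigma^2 t), E[exp(sigma*B_t)] = exp(sigma^2 t / 2); so E[X_t] = x_0 * exp((mu - sigma^2/2) t) * exp(sigma^2 t / 2) = x_0 * exp(mu t) = exp(t/5)/2.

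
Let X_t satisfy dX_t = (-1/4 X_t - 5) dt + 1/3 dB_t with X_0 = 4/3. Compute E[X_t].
E[X_t] = -20 + 64*exp(-t/4)/3

Taking expectations and using E[dB_t] = 0, the mean m(t) = E[X_t] satisfies the ODE m'(t) = a m(t) + b with m(0) = x_0. With a = -1/4, b = -5, x_0 = 4/3, the solution is
  m(t) = x_0 * exp(a t) + (b/a) * (exp(a t) - 1)
       = (4/3) * exp((-1/4) t) + ((-5)/(-1/4)) * (exp((-1/4) t) - 1)
       = -20 + 64*exp(-t/4)/3.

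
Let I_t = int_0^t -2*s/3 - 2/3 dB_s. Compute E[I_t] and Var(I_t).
E[I_t] = 0; Var(I_t) = 4*t*(t^2 + 3*t + 3)/27

The Itô integral of a deterministic integrand f(s) has mean 0 because each increment f(s) * (B_{s+ds} - B_s) has mean 0. By the Itô isometry:
  Var( int_0^t f(s) dB_s ) = E[ (int_0^t f(s) dB_s)^2 ] = int_0^t f(s)^2 ds.
Here f(s) = -2*s/3 - 2/3, so f(s)^2 = 4*(s + 1)^2/9. Integrate:
  int_0^t (4*(s + 1)^2/9) ds = 4*t*(t^2 + 3*t + 3)/27.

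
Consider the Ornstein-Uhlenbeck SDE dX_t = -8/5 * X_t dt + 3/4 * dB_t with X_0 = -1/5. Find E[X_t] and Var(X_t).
E[X_t] = -exp(-8*t/5)/5; Var(X_t) = 45/256 - 45*exp(-16*t/5)/256

The OU SDE dX = -theta X dt + sigma dB admits the integrating factor exp(theta t): d(exp(theta t) X_t) = sigma exp(theta t) dB_t. Integrating from 0 to t:
  X_t = x_0 * exp(-theta t) + sigma * int_0^t exp(-theta (t-s)) dB_s.
The Itô integral has mean 0 and (by the Itô isometry) variance sigma^2 * int_0^t exp(-2 theta (t - s)) ds = sigma^2 * (1 - exp(-2 theta t)) / (2 theta).
With theta = 8/5, sigma = 3/4, x_0 = -1/5:
  E[X_t] = -1/5 * exp(-8/5 t) = -exp(-8*t/5)/5
  Var(X_t) = (3/4)^2 * (1 - exp(-2*8/5 t)) / (2 * 8/5) = 45/256 - 45*exp(-16*t/5)/256.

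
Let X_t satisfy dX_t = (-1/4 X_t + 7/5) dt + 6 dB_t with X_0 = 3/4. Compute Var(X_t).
Var(X_t) = 72 - 72*exp(-t/2)

The variance V(t) = Var(X_t) satisfies V'(t) = 2 a V(t) + c^2 with V(0) = 0 (drift coefficient is linear in X, diffusion is constant). With a = -1/4, c = 6, the solution is
  V(t) = (c^2 / (2 a)) * (exp(2 a t) - 1)
       = (6^2 / (2*(-1/4))) * (exp((-1/2) t) - 1)
       = 72 - 72*exp(-t/2).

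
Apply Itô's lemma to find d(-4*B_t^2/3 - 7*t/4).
d(-4*B_t^2/3 - 7*t/4) = (-37/12) dt + (-8*B_t/3) dB_t

Itô's formula for f(t, x): d f(t, B_t) = (f_t + (1/2) f_xx) dt + f_x dB_t. Compute partials of f(t, x) = -7*t/4 - 4*x^2/3:
  f_t(t,x)  = -7/4
  f_x(t,x)  = -8*x/3
  f_xx(t,x) = -8/3
Assemble drift = f_t + (1/2) f_xx = -37/12 and diffusion = f_x = -8*x/3. Substituting x = B_t:
  d(-4*B_t^2/3 - 7*t/4) = (-37/12) dt + (-8*B_t/3) dB_t.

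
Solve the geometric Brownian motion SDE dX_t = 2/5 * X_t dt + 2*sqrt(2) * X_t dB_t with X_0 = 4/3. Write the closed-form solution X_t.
X_t = 4/3 * exp((-18/5) * t + (2*sqrt(2)) * B_t)

For GBM dX = mu X dt + sigma X dB with X_0 = x_0, apply Itô to Y = log X: dY = (mu - sigma^2/2) dt + sigma dB, so Y_t = log(x_0) + (mu - sigma^2/2) t + sigma B_t and hence X_t = x_0 * exp((mu - sigma^2/2) t + sigma B_t).
With mu = 2/5, sigma = 2*sqrt(2), x_0 = 4/3, this gives:
  X_t = 4/3 * exp((-18/5) * t + (2*sqrt(2)) * B_t).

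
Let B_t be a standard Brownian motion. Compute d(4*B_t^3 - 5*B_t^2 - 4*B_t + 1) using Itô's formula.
d(4*B_t^3 - 5*B_t^2 - 4*B_t + 1) = (12*B_t - 5) dt + (12*B_t^2 - 10*B_t - 4) dB_t

Itô's formula for f(B_t) gives d f(B_t) = f'(B_t) dB_t + (1/2) f''(B_t) dt. Compute derivatives of f(x) = 4*x^3 - 5*x^2 - 4*x + 1:
  f'(x)  = 12*x^2 - 10*x - 4
  f''(x) = 24*x - 10
Substitute x = B_t and multiply the f'' term by 1/2:
  drift     = (1/2) * (24*x - 10) evaluated at B_t = 12*B_t - 5
  diffusion = (12*x^2 - 10*x - 4) evaluated at B_t = 12*B_t^2 - 10*B_t - 4
Therefore d(4*B_t^3 - 5*B_t^2 - 4*B_t + 1) = (12*B_t - 5) dt + (12*B_t^2 - 10*B_t - 4) dB_t.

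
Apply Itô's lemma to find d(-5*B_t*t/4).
d(-5*B_t*t/4) = (-5*B_t/4) dt + (-5*t/4) dB_t

Itô's formula for f(t, x): d f(t, B_t) = (f_t + (1/2) f_xx) dt + f_x dB_t. Compute partials of f(t, x) = -5*t*x/4:
  f_t(t,x)  = -5*x/4
  f_x(t,x)  = -5*t/4
  f_xx(t,x) = 0
Assemble drift = f_t + (1/2) f_xx = -5*x/4 and diffusion = f_x = -5*t/4. Substituting x = B_t:
  d(-5*B_t*t/4) = (-5*B_t/4) dt + (-5*t/4) dB_t.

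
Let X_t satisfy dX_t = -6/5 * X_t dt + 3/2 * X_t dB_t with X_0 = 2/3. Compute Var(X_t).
Var(X_t) = (4*exp(9*t/4) - 4)*exp(-12*t/5)/9

For GBM dX = mu X dt + sigma X dB with X_0 = x_0, apply Itô to Y = log X: dY = (mu - sigma^2/2) dt + sigma dB, so Y_t = log(x_0) + (mu - sigma^2/2) t + sigma B_t and hence X_t = x_0 * exp((mu - sigma^2/2) t + sigma B_t).
With mu = -6/5, sigma = 3/2, x_0 = 2/3, this gives:
  X_t = 2/3 * exp((-93/40) * t + (3/2) * B_t).
Since sigma*B_t ~ Normal(0, sigma^2 t), E[exp(sigma*B_t)] = exp(sigma^2 t / 2); so E[X_t] = x_0 * exp((mu - sigma^2/2) t) * exp(sigma^2 t / 2) = x_0 * exp(mu t) = 2*exp(-6*t/5)/3.
Var(X_t) = E[X_t^2] - (E[X_t])^2 = x_0^2 * exp(2 mu t) * (exp(sigma^2 t) - 1) = (4*exp(9*t/4) - 4)*exp(-12*t/5)/9.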